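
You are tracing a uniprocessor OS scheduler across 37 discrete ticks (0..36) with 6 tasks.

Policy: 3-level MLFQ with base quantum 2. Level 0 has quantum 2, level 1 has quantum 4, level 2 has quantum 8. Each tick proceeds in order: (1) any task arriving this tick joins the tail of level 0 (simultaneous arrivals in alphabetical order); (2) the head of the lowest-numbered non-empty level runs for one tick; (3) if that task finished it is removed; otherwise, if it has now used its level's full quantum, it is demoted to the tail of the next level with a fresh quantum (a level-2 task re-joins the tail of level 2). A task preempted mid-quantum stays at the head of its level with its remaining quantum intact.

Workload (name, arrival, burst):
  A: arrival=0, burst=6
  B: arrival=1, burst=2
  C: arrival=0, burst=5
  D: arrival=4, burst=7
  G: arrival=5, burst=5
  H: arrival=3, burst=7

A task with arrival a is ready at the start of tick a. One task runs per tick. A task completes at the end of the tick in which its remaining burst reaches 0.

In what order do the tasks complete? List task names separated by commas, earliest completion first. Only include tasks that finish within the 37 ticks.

completion order = B, A, C, G, H, D

t=0: L0/L1/L2 = AC/-/- → run A
t=1: L0/L1/L2 = ACB/-/- → run A
t=2: L0/L1/L2 = CB/A/- → run C
t=3: L0/L1/L2 = CBH/A/- → run C
t=4: L0/L1/L2 = BHD/AC/- → run B
t=5: L0/L1/L2 = BHDG/AC/- → run B
t=6: L0/L1/L2 = HDG/AC/- → run H
t=7: L0/L1/L2 = HDG/AC/- → run H
t=8: L0/L1/L2 = DG/ACH/- → run D
t=9: L0/L1/L2 = DG/ACH/- → run D
t=10: L0/L1/L2 = G/ACHD/- → run G
t=11: L0/L1/L2 = G/ACHD/- → run G
t=12: L0/L1/L2 = -/ACHDG/- → run A
t=13: L0/L1/L2 = -/ACHDG/- → run A
t=14: L0/L1/L2 = -/ACHDG/- → run A
t=15: L0/L1/L2 = -/ACHDG/- → run A
t=16: L0/L1/L2 = -/CHDG/- → run C
t=17: L0/L1/L2 = -/CHDG/- → run C
t=18: L0/L1/L2 = -/CHDG/- → run C
t=19: L0/L1/L2 = -/HDG/- → run H
t=20: L0/L1/L2 = -/HDG/- → run H
t=21: L0/L1/L2 = -/HDG/- → run H
t=22: L0/L1/L2 = -/HDG/- → run H
t=23: L0/L1/L2 = -/DG/H → run D
t=24: L0/L1/L2 = -/DG/H → run D
t=25: L0/L1/L2 = -/DG/H → run D
t=26: L0/L1/L2 = -/DG/H → run D
t=27: L0/L1/L2 = -/G/HD → run G
t=28: L0/L1/L2 = -/G/HD → run G
t=29: L0/L1/L2 = -/G/HD → run G
t=30: L0/L1/L2 = -/-/HD → run H
t=31: L0/L1/L2 = -/-/D → run D
t=32: (idle)
t=33: (idle)
t=34: (idle)
t=35: (idle)
t=36: (idle)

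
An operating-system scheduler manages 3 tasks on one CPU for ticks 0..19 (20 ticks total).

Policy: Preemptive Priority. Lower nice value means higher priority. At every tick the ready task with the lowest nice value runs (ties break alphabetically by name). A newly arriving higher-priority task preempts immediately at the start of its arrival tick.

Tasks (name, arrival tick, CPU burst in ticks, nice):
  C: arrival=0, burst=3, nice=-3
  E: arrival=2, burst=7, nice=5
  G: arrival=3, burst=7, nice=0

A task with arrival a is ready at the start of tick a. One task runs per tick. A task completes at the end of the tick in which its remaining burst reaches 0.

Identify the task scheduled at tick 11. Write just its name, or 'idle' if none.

t=0: ready={C} → run C
t=1: ready={C} → run C
t=2: ready={C,E} → run C
t=3: ready={E,G} → run G
t=4: ready={E,G} → run G
t=5: ready={E,G} → run G
t=6: ready={E,G} → run G
t=7: ready={E,G} → run G
t=8: ready={E,G} → run G
t=9: ready={E,G} → run G
t=10: ready={E} → run E
t=11: ready={E} → run E
t=12: ready={E} → run E
t=13: ready={E} → run E
t=14: ready={E} → run E
t=15: ready={E} → run E
t=16: ready={E} → run E
t=17: (idle)
t=18: (idle)
t=19: (idle)

running at tick 11 = E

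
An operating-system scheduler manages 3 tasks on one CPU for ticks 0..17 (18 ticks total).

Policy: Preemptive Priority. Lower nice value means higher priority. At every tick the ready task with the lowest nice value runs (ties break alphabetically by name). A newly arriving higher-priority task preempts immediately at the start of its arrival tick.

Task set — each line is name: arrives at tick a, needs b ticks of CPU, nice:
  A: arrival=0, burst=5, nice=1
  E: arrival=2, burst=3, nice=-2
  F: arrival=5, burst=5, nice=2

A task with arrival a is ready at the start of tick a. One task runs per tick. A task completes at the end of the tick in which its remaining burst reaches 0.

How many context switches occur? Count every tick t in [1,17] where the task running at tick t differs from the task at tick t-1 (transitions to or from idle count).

context switches = 4

t=0: ready={A} → run A
t=1: ready={A} → run A
t=2: ready={A,E} → run E
t=3: ready={A,E} → run E
t=4: ready={A,E} → run E
t=5: ready={A,F} → run A
t=6: ready={A,F} → run A
t=7: ready={A,F} → run A
t=8: ready={F} → run F
t=9: ready={F} → run F
t=10: ready={F} → run F
t=11: ready={F} → run F
t=12: ready={F} → run F
t=13: (idle)
t=14: (idle)
t=15: (idle)
t=16: (idle)
t=17: (idle)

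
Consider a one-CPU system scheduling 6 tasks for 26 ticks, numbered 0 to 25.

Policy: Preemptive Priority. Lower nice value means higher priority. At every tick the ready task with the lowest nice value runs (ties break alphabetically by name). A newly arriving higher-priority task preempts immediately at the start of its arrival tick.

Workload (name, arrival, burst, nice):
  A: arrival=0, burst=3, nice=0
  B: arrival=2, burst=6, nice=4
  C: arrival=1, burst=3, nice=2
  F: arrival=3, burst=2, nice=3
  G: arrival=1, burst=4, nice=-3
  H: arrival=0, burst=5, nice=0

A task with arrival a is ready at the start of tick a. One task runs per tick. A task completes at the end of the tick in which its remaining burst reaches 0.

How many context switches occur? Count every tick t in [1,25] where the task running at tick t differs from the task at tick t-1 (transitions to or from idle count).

context switches = 7

t=0: ready={A,H} → run A
t=1: ready={A,C,G,H} → run G
t=2: ready={A,B,C,G,H} → run G
t=3: ready={A,B,C,F,G,H} → run G
t=4: ready={A,B,C,F,G,H} → run G
t=5: ready={A,B,C,F,H} → run A
t=6: ready={A,B,C,F,H} → run A
t=7: ready={B,C,F,H} → run H
t=8: ready={B,C,F,H} → run H
t=9: ready={B,C,F,H} → run H
t=10: ready={B,C,F,H} → run H
t=11: ready={B,C,F,H} → run H
t=12: ready={B,C,F} → run C
t=13: ready={B,C,F} → run C
t=14: ready={B,C,F} → run C
t=15: ready={B,F} → run F
t=16: ready={B,F} → run F
t=17: ready={B} → run B
t=18: ready={B} → run B
t=19: ready={B} → run B
t=20: ready={B} → run B
t=21: ready={B} → run B
t=22: ready={B} → run B
t=23: (idle)
t=24: (idle)
t=25: (idle)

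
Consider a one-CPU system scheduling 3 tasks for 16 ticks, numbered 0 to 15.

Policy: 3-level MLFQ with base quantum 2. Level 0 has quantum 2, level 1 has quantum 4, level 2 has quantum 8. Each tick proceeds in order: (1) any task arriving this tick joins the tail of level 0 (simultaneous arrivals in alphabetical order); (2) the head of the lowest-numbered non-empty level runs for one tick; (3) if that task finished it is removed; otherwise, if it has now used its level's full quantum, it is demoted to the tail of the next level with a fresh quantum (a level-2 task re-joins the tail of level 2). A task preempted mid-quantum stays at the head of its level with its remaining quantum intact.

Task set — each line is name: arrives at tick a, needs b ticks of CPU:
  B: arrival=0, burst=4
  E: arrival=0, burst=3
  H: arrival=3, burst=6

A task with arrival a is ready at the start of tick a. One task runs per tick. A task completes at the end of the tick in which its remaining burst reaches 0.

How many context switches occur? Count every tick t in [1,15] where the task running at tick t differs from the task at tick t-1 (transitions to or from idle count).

t=0: L0/L1/L2 = BE/-/- → run B
t=1: L0/L1/L2 = BE/-/- → run B
t=2: L0/L1/L2 = E/B/- → run E
t=3: L0/L1/L2 = EH/B/- → run E
t=4: L0/L1/L2 = H/BE/- → run H
t=5: L0/L1/L2 = H/BE/- → run H
t=6: L0/L1/L2 = -/BEH/- → run B
t=7: L0/L1/L2 = -/BEH/- → run B
t=8: L0/L1/L2 = -/EH/- → run E
t=9: L0/L1/L2 = -/H/- → run H
t=10: L0/L1/L2 = -/H/- → run H
t=11: L0/L1/L2 = -/H/- → run H
t=12: L0/L1/L2 = -/H/- → run H
t=13: (idle)
t=14: (idle)
t=15: (idle)

context switches = 6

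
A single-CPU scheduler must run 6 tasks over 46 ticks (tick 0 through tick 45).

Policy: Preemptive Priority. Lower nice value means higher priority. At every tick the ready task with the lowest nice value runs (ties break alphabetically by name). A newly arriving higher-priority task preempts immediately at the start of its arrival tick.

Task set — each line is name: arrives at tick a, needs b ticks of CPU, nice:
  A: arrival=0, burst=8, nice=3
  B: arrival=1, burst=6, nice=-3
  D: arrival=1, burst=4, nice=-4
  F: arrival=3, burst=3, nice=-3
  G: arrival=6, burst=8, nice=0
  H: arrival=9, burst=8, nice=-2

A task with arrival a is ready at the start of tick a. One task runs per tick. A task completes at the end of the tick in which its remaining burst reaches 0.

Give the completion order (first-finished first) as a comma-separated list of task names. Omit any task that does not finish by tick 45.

t=0: ready={A} → run A
t=1: ready={A,B,D} → run D
t=2: ready={A,B,D} → run D
t=3: ready={A,B,D,F} → run D
t=4: ready={A,B,D,F} → run D
t=5: ready={A,B,F} → run B
t=6: ready={A,B,F,G} → run B
t=7: ready={A,B,F,G} → run B
t=8: ready={A,B,F,G} → run B
t=9: ready={A,B,F,G,H} → run B
t=10: ready={A,B,F,G,H} → run B
t=11: ready={A,F,G,H} → run F
t=12: ready={A,F,G,H} → run F
t=13: ready={A,F,G,H} → run F
t=14: ready={A,G,H} → run H
t=15: ready={A,G,H} → run H
t=16: ready={A,G,H} → run H
t=17: ready={A,G,H} → run H
t=18: ready={A,G,H} → run H
t=19: ready={A,G,H} → run H
t=20: ready={A,G,H} → run H
t=21: ready={A,G,H} → run H
t=22: ready={A,G} → run G
t=23: ready={A,G} → run G
t=24: ready={A,G} → run G
t=25: ready={A,G} → run G
t=26: ready={A,G} → run G
t=27: ready={A,G} → run G
t=28: ready={A,G} → run G
t=29: ready={A,G} → run G
t=30: ready={A} → run A
t=31: ready={A} → run A
t=32: ready={A} → run A
t=33: ready={A} → run A
t=34: ready={A} → run A
t=35: ready={A} → run A
t=36: ready={A} → run A
t=37: (idle)
t=38: (idle)
t=39: (idle)
t=40: (idle)
t=41: (idle)
t=42: (idle)
t=43: (idle)
t=44: (idle)
t=45: (idle)

completion order = D, B, F, H, G, A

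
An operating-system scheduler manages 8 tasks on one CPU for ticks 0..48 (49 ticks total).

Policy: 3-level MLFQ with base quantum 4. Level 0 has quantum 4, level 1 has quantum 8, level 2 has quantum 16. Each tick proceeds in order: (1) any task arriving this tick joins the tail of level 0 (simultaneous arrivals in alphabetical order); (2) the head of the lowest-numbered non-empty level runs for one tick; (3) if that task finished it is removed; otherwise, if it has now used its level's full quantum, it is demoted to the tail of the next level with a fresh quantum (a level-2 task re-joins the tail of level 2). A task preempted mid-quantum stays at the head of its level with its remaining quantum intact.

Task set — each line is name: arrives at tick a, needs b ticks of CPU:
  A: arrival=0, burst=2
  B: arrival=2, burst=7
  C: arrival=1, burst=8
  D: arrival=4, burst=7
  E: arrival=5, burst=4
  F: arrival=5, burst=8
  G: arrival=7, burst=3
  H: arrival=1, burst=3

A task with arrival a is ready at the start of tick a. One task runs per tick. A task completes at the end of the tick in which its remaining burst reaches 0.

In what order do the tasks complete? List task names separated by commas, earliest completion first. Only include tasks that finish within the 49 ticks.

completion order = A, H, E, G, C, B, D, F

t=0: L0/L1/L2 = A/-/- → run A
t=1: L0/L1/L2 = ACH/-/- → run A
t=2: L0/L1/L2 = CHB/-/- → run C
t=3: L0/L1/L2 = CHB/-/- → run C
t=4: L0/L1/L2 = CHBD/-/- → run C
t=5: L0/L1/L2 = CHBDEF/-/- → run C
t=6: L0/L1/L2 = HBDEF/C/- → run H
t=7: L0/L1/L2 = HBDEFG/C/- → run H
t=8: L0/L1/L2 = HBDEFG/C/- → run H
t=9: L0/L1/L2 = BDEFG/C/- → run B
t=10: L0/L1/L2 = BDEFG/C/- → run B
t=11: L0/L1/L2 = BDEFG/C/- → run B
t=12: L0/L1/L2 = BDEFG/C/- → run B
t=13: L0/L1/L2 = DEFG/CB/- → run D
t=14: L0/L1/L2 = DEFG/CB/- → run D
t=15: L0/L1/L2 = DEFG/CB/- → run D
t=16: L0/L1/L2 = DEFG/CB/- → run D
t=17: L0/L1/L2 = EFG/CBD/- → run E
t=18: L0/L1/L2 = EFG/CBD/- → run E
t=19: L0/L1/L2 = EFG/CBD/- → run E
t=20: L0/L1/L2 = EFG/CBD/- → run E
t=21: L0/L1/L2 = FG/CBD/- → run F
t=22: L0/L1/L2 = FG/CBD/- → run F
t=23: L0/L1/L2 = FG/CBD/- → run F
t=24: L0/L1/L2 = FG/CBD/- → run F
t=25: L0/L1/L2 = G/CBDF/- → run G
t=26: L0/L1/L2 = G/CBDF/- → run G
t=27: L0/L1/L2 = G/CBDF/- → run G
t=28: L0/L1/L2 = -/CBDF/- → run C
t=29: L0/L1/L2 = -/CBDF/- → run C
t=30: L0/L1/L2 = -/CBDF/- → run C
t=31: L0/L1/L2 = -/CBDF/- → run C
t=32: L0/L1/L2 = -/BDF/- → run B
t=33: L0/L1/L2 = -/BDF/- → run B
t=34: L0/L1/L2 = -/BDF/- → run B
t=35: L0/L1/L2 = -/DF/- → run D
t=36: L0/L1/L2 = -/DF/- → run D
t=37: L0/L1/L2 = -/DF/- → run D
t=38: L0/L1/L2 = -/F/- → run F
t=39: L0/L1/L2 = -/F/- → run F
t=40: L0/L1/L2 = -/F/- → run F
t=41: L0/L1/L2 = -/F/- → run F
t=42: (idle)
t=43: (idle)
t=44: (idle)
t=45: (idle)
t=46: (idle)
t=47: (idle)
t=48: (idle)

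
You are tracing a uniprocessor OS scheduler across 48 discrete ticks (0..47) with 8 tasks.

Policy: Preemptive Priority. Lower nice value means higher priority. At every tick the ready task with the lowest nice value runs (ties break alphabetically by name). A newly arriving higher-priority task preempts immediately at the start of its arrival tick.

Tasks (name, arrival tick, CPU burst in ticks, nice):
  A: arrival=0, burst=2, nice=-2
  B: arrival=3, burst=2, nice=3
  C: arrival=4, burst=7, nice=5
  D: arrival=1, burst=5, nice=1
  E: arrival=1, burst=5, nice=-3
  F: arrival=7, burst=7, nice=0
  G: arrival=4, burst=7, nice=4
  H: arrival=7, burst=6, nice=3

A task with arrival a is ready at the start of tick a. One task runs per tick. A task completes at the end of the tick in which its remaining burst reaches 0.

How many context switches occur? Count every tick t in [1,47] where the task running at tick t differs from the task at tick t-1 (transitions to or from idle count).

context switches = 9

t=0: ready={A} → run A
t=1: ready={A,D,E} → run E
t=2: ready={A,D,E} → run E
t=3: ready={A,B,D,E} → run E
t=4: ready={A,B,C,D,E,G} → run E
t=5: ready={A,B,C,D,E,G} → run E
t=6: ready={A,B,C,D,G} → run A
t=7: ready={B,C,D,F,G,H} → run F
t=8: ready={B,C,D,F,G,H} → run F
t=9: ready={B,C,D,F,G,H} → run F
t=10: ready={B,C,D,F,G,H} → run F
t=11: ready={B,C,D,F,G,H} → run F
t=12: ready={B,C,D,F,G,H} → run F
t=13: ready={B,C,D,F,G,H} → run F
t=14: ready={B,C,D,G,H} → run D
t=15: ready={B,C,D,G,H} → run D
t=16: ready={B,C,D,G,H} → run D
t=17: ready={B,C,D,G,H} → run D
t=18: ready={B,C,D,G,H} → run D
t=19: ready={B,C,G,H} → run B
t=20: ready={B,C,G,H} → run B
t=21: ready={C,G,H} → run H
t=22: ready={C,G,H} → run H
t=23: ready={C,G,H} → run H
t=24: ready={C,G,H} → run H
t=25: ready={C,G,H} → run H
t=26: ready={C,G,H} → run H
t=27: ready={C,G} → run G
t=28: ready={C,G} → run G
t=29: ready={C,G} → run G
t=30: ready={C,G} → run G
t=31: ready={C,G} → run G
t=32: ready={C,G} → run G
t=33: ready={C,G} → run G
t=34: ready={C} → run C
t=35: ready={C} → run C
t=36: ready={C} → run C
t=37: ready={C} → run C
t=38: ready={C} → run C
t=39: ready={C} → run C
t=40: ready={C} → run C
t=41: (idle)
t=42: (idle)
t=43: (idle)
t=44: (idle)
t=45: (idle)
t=46: (idle)
t=47: (idle)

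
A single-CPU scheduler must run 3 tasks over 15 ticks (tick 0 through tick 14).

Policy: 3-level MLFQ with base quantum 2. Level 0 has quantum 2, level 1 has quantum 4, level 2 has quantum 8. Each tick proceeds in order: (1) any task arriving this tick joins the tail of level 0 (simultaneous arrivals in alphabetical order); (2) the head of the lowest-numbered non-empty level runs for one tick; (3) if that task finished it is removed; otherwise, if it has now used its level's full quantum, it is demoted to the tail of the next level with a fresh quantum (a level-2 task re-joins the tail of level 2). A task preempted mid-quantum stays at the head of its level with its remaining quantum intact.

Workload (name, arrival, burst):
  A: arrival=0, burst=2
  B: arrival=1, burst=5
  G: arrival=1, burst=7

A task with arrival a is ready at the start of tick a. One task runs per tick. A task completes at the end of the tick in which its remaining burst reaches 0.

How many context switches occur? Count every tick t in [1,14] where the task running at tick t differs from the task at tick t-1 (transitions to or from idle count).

context switches = 5

t=0: L0/L1/L2 = A/-/- → run A
t=1: L0/L1/L2 = ABG/-/- → run A
t=2: L0/L1/L2 = BG/-/- → run B
t=3: L0/L1/L2 = BG/-/- → run B
t=4: L0/L1/L2 = G/B/- → run G
t=5: L0/L1/L2 = G/B/- → run G
t=6: L0/L1/L2 = -/BG/- → run B
t=7: L0/L1/L2 = -/BG/- → run B
t=8: L0/L1/L2 = -/BG/- → run B
t=9: L0/L1/L2 = -/G/- → run G
t=10: L0/L1/L2 = -/G/- → run G
t=11: L0/L1/L2 = -/G/- → run G
t=12: L0/L1/L2 = -/G/- → run G
t=13: L0/L1/L2 = -/-/G → run G
t=14: (idle)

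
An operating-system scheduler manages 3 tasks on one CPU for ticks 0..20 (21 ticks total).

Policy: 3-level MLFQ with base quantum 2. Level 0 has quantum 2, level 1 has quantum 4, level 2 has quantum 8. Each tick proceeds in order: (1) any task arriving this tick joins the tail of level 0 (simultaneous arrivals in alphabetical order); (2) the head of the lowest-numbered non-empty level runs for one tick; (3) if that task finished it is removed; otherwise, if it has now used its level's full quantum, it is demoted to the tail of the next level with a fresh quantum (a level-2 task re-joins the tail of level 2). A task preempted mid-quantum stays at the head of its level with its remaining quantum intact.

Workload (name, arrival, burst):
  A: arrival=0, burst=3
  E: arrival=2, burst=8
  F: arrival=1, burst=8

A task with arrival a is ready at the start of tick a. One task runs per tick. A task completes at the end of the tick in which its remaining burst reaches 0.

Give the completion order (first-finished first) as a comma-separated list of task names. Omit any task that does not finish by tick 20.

completion order = A, F, E

t=0: L0/L1/L2 = A/-/- → run A
t=1: L0/L1/L2 = AF/-/- → run A
t=2: L0/L1/L2 = FE/A/- → run F
t=3: L0/L1/L2 = FE/A/- → run F
t=4: L0/L1/L2 = E/AF/- → run E
t=5: L0/L1/L2 = E/AF/- → run E
t=6: L0/L1/L2 = -/AFE/- → run A
t=7: L0/L1/L2 = -/FE/- → run F
t=8: L0/L1/L2 = -/FE/- → run F
t=9: L0/L1/L2 = -/FE/- → run F
t=10: L0/L1/L2 = -/FE/- → run F
t=11: L0/L1/L2 = -/E/F → run E
t=12: L0/L1/L2 = -/E/F → run E
t=13: L0/L1/L2 = -/E/F → run E
t=14: L0/L1/L2 = -/E/F → run E
t=15: L0/L1/L2 = -/-/FE → run F
t=16: L0/L1/L2 = -/-/FE → run F
t=17: L0/L1/L2 = -/-/E → run E
t=18: L0/L1/L2 = -/-/E → run E
t=19: (idle)
t=20: (idle)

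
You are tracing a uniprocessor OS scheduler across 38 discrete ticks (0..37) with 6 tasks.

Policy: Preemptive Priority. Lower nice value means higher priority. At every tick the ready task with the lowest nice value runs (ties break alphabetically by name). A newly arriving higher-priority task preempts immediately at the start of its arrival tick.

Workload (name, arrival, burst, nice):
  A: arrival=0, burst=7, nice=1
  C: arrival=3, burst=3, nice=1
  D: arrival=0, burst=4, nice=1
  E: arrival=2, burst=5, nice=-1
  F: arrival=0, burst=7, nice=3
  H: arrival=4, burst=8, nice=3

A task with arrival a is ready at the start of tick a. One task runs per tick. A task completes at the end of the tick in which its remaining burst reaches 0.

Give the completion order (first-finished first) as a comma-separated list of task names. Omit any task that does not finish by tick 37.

t=0: ready={A,D,F} → run A
t=1: ready={A,D,F} → run A
t=2: ready={A,D,E,F} → run E
t=3: ready={A,C,D,E,F} → run E
t=4: ready={A,C,D,E,F,H} → run E
t=5: ready={A,C,D,E,F,H} → run E
t=6: ready={A,C,D,E,F,H} → run E
t=7: ready={A,C,D,F,H} → run A
t=8: ready={A,C,D,F,H} → run A
t=9: ready={A,C,D,F,H} → run A
t=10: ready={A,C,D,F,H} → run A
t=11: ready={A,C,D,F,H} → run A
t=12: ready={C,D,F,H} → run C
t=13: ready={C,D,F,H} → run C
t=14: ready={C,D,F,H} → run C
t=15: ready={D,F,H} → run D
t=16: ready={D,F,H} → run D
t=17: ready={D,F,H} → run D
t=18: ready={D,F,H} → run D
t=19: ready={F,H} → run F
t=20: ready={F,H} → run F
t=21: ready={F,H} → run F
t=22: ready={F,H} → run F
t=23: ready={F,H} → run F
t=24: ready={F,H} → run F
t=25: ready={F,H} → run F
t=26: ready={H} → run H
t=27: ready={H} → run H
t=28: ready={H} → run H
t=29: ready={H} → run H
t=30: ready={H} → run H
t=31: ready={H} → run H
t=32: ready={H} → run H
t=33: ready={H} → run H
t=34: (idle)
t=35: (idle)
t=36: (idle)
t=37: (idle)

completion order = E, A, C, D, F, H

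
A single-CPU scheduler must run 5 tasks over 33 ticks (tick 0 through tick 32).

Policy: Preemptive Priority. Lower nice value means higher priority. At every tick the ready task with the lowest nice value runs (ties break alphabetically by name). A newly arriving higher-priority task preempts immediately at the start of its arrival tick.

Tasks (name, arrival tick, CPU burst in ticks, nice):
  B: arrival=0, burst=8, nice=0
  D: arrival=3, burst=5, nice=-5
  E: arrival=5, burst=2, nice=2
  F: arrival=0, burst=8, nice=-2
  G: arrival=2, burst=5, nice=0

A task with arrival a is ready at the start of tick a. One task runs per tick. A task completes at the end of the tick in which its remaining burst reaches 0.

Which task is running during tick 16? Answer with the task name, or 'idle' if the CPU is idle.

t=0: ready={B,F} → run F
t=1: ready={B,F} → run F
t=2: ready={B,F,G} → run F
t=3: ready={B,D,F,G} → run D
t=4: ready={B,D,F,G} → run D
t=5: ready={B,D,E,F,G} → run D
t=6: ready={B,D,E,F,G} → run D
t=7: ready={B,D,E,F,G} → run D
t=8: ready={B,E,F,G} → run F
t=9: ready={B,E,F,G} → run F
t=10: ready={B,E,F,G} → run F
t=11: ready={B,E,F,G} → run F
t=12: ready={B,E,F,G} → run F
t=13: ready={B,E,G} → run B
t=14: ready={B,E,G} → run B
t=15: ready={B,E,G} → run B
t=16: ready={B,E,G} → run B
t=17: ready={B,E,G} → run B
t=18: ready={B,E,G} → run B
t=19: ready={B,E,G} → run B
t=20: ready={B,E,G} → run B
t=21: ready={E,G} → run G
t=22: ready={E,G} → run G
t=23: ready={E,G} → run G
t=24: ready={E,G} → run G
t=25: ready={E,G} → run G
t=26: ready={E} → run E
t=27: ready={E} → run E
t=28: (idle)
t=29: (idle)
t=30: (idle)
t=31: (idle)
t=32: (idle)

running at tick 16 = B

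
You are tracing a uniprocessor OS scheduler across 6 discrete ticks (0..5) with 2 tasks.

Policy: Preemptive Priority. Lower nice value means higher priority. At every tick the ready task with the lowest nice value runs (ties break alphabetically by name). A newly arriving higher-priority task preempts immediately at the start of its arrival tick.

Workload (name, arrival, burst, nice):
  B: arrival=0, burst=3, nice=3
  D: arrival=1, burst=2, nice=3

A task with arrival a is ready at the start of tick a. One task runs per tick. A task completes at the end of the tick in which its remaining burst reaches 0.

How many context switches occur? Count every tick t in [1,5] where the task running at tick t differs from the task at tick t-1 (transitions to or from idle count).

t=0: ready={B} → run B
t=1: ready={B,D} → run B
t=2: ready={B,D} → run B
t=3: ready={D} → run D
t=4: ready={D} → run D
t=5: (idle)

context switches = 2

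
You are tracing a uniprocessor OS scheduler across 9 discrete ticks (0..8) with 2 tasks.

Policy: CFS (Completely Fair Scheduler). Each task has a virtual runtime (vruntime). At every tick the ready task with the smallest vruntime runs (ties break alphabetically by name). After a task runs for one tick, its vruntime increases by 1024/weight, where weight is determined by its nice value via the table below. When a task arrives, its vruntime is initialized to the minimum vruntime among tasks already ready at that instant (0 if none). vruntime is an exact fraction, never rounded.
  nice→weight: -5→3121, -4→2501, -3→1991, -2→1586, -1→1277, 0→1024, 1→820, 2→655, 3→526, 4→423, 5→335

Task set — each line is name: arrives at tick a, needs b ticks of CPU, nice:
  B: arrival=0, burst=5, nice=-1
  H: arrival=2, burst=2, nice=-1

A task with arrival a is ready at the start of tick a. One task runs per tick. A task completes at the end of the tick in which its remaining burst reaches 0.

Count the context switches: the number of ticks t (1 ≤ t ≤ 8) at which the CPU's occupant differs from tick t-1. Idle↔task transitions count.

context switches = 5

t=0: vr[B=0] → run B
t=1: vr[B=1024/1277] → run B
t=2: vr[B=2048/1277 H=2048/1277] → run B
t=3: vr[B=3072/1277 H=2048/1277] → run H
t=4: vr[B=3072/1277 H=3072/1277] → run B
t=5: vr[B=4096/1277 H=3072/1277] → run H
t=6: vr[B=4096/1277] → run B
t=7: (idle)
t=8: (idle)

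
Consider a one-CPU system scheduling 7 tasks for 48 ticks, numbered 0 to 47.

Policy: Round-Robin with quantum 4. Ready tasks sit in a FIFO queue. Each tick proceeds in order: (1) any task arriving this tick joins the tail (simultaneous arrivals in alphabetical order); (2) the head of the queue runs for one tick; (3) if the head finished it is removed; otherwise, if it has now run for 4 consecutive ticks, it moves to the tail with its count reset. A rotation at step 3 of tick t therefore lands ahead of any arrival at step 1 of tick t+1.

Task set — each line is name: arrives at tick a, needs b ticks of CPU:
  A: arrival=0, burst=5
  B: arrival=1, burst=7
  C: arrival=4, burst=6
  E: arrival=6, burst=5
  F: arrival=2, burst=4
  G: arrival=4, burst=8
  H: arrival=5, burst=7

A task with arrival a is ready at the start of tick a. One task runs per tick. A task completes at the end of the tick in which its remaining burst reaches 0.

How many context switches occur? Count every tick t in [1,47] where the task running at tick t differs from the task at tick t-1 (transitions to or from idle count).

t=0: queue=[A] q_used=0 → run A
t=1: queue=[A,B] q_used=1 → run A
t=2: queue=[A,B,F] q_used=2 → run A
t=3: queue=[A,B,F] q_used=3 → run A
t=4: queue=[B,F,A,C,G] q_used=0 → run B
t=5: queue=[B,F,A,C,G,H] q_used=1 → run B
t=6: queue=[B,F,A,C,G,H,E] q_used=2 → run B
t=7: queue=[B,F,A,C,G,H,E] q_used=3 → run B
t=8: queue=[F,A,C,G,H,E,B] q_used=0 → run F
t=9: queue=[F,A,C,G,H,E,B] q_used=1 → run F
t=10: queue=[F,A,C,G,H,E,B] q_used=2 → run F
t=11: queue=[F,A,C,G,H,E,B] q_used=3 → run F
t=12: queue=[A,C,G,H,E,B] q_used=0 → run A
t=13: queue=[C,G,H,E,B] q_used=0 → run C
t=14: queue=[C,G,H,E,B] q_used=1 → run C
t=15: queue=[C,G,H,E,B] q_used=2 → run C
t=16: queue=[C,G,H,E,B] q_used=3 → run C
t=17: queue=[G,H,E,B,C] q_used=0 → run G
t=18: queue=[G,H,E,B,C] q_used=1 → run G
t=19: queue=[G,H,E,B,C] q_used=2 → run G
t=20: queue=[G,H,E,B,C] q_used=3 → run G
t=21: queue=[H,E,B,C,G] q_used=0 → run H
t=22: queue=[H,E,B,C,G] q_used=1 → run H
t=23: queue=[H,E,B,C,G] q_used=2 → run H
t=24: queue=[H,E,B,C,G] q_used=3 → run H
t=25: queue=[E,B,C,G,H] q_used=0 → run E
t=26: queue=[E,B,C,G,H] q_used=1 → run E
t=27: queue=[E,B,C,G,H] q_used=2 → run E
t=28: queue=[E,B,C,G,H] q_used=3 → run E
t=29: queue=[B,C,G,H,E] q_used=0 → run B
t=30: queue=[B,C,G,H,E] q_used=1 → run B
t=31: queue=[B,C,G,H,E] q_used=2 → run B
t=32: queue=[C,G,H,E] q_used=0 → run C
t=33: queue=[C,G,H,E] q_used=1 → run C
t=34: queue=[G,H,E] q_used=0 → run G
t=35: queue=[G,H,E] q_used=1 → run G
t=36: queue=[G,H,E] q_used=2 → run G
t=37: queue=[G,H,E] q_used=3 → run G
t=38: queue=[H,E] q_used=0 → run H
t=39: queue=[H,E] q_used=1 → run H
t=40: queue=[H,E] q_used=2 → run H
t=41: queue=[E] q_used=0 → run E
t=42: (idle)
t=43: (idle)
t=44: (idle)
t=45: (idle)
t=46: (idle)
t=47: (idle)

context switches = 13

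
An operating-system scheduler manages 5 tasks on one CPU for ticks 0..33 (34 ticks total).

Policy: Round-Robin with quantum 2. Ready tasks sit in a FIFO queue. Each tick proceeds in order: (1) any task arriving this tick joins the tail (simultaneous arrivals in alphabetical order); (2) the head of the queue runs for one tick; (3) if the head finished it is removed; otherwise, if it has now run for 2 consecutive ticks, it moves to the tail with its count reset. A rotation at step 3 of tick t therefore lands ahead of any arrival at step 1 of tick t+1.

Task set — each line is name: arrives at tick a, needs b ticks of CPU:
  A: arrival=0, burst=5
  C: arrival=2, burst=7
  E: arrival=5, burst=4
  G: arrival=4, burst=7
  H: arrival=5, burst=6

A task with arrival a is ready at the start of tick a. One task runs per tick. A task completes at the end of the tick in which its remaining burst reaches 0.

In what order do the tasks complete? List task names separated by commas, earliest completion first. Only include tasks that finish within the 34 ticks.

completion order = A, E, H, C, G

t=0: queue=[A] q_used=0 → run A
t=1: queue=[A] q_used=1 → run A
t=2: queue=[A,C] q_used=0 → run A
t=3: queue=[A,C] q_used=1 → run A
t=4: queue=[C,A,G] q_used=0 → run C
t=5: queue=[C,A,G,E,H] q_used=1 → run C
t=6: queue=[A,G,E,H,C] q_used=0 → run A
t=7: queue=[G,E,H,C] q_used=0 → run G
t=8: queue=[G,E,H,C] q_used=1 → run G
t=9: queue=[E,H,C,G] q_used=0 → run E
t=10: queue=[E,H,C,G] q_used=1 → run E
t=11: queue=[H,C,G,E] q_used=0 → run H
t=12: queue=[H,C,G,E] q_used=1 → run H
t=13: queue=[C,G,E,H] q_used=0 → run C
t=14: queue=[C,G,E,H] q_used=1 → run C
t=15: queue=[G,E,H,C] q_used=0 → run G
t=16: queue=[G,E,H,C] q_used=1 → run G
t=17: queue=[E,H,C,G] q_used=0 → run E
t=18: queue=[E,H,C,G] q_used=1 → run E
t=19: queue=[H,C,G] q_used=0 → run H
t=20: queue=[H,C,G] q_used=1 → run H
t=21: queue=[C,G,H] q_used=0 → run C
t=22: queue=[C,G,H] q_used=1 → run C
t=23: queue=[G,H,C] q_used=0 → run G
t=24: queue=[G,H,C] q_used=1 → run G
t=25: queue=[H,C,G] q_used=0 → run H
t=26: queue=[H,C,G] q_used=1 → run H
t=27: queue=[C,G] q_used=0 → run C
t=28: queue=[G] q_used=0 → run G
t=29: (idle)
t=30: (idle)
t=31: (idle)
t=32: (idle)
t=33: (idle)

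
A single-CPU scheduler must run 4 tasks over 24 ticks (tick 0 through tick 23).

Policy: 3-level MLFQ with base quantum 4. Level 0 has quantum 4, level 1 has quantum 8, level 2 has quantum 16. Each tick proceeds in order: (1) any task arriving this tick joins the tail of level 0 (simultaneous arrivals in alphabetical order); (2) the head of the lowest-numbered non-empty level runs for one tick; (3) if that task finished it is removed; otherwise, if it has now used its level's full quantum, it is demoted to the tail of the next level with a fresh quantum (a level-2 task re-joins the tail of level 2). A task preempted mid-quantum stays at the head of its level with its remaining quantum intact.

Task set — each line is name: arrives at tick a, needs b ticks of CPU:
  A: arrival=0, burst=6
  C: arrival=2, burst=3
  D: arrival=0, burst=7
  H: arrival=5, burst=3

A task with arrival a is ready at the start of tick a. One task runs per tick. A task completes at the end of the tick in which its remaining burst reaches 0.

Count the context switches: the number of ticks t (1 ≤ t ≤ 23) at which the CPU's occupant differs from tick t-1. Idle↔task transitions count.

context switches = 6

t=0: L0/L1/L2 = AD/-/- → run A
t=1: L0/L1/L2 = AD/-/- → run A
t=2: L0/L1/L2 = ADC/-/- → run A
t=3: L0/L1/L2 = ADC/-/- → run A
t=4: L0/L1/L2 = DC/A/- → run D
t=5: L0/L1/L2 = DCH/A/- → run D
t=6: L0/L1/L2 = DCH/A/- → run D
t=7: L0/L1/L2 = DCH/A/- → run D
t=8: L0/L1/L2 = CH/AD/- → run C
t=9: L0/L1/L2 = CH/AD/- → run C
t=10: L0/L1/L2 = CH/AD/- → run C
t=11: L0/L1/L2 = H/AD/- → run H
t=12: L0/L1/L2 = H/AD/- → run H
t=13: L0/L1/L2 = H/AD/- → run H
t=14: L0/L1/L2 = -/AD/- → run A
t=15: L0/L1/L2 = -/AD/- → run A
t=16: L0/L1/L2 = -/D/- → run D
t=17: L0/L1/L2 = -/D/- → run D
t=18: L0/L1/L2 = -/D/- → run D
t=19: (idle)
t=20: (idle)
t=21: (idle)
t=22: (idle)
t=23: (idle)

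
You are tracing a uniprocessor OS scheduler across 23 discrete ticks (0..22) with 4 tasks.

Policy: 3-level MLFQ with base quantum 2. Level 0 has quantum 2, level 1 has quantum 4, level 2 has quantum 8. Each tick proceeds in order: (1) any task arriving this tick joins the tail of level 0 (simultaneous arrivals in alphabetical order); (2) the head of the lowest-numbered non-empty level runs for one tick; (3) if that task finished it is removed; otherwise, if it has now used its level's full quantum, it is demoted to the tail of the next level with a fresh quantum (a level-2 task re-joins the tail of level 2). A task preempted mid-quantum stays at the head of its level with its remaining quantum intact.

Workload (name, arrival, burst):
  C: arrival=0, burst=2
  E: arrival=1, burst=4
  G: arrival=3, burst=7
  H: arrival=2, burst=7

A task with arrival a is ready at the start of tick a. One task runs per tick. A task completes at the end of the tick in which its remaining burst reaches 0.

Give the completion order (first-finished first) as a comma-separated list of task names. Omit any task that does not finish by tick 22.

completion order = C, E, H, G

t=0: L0/L1/L2 = C/-/- → run C
t=1: L0/L1/L2 = CE/-/- → run C
t=2: L0/L1/L2 = EH/-/- → run E
t=3: L0/L1/L2 = EHG/-/- → run E
t=4: L0/L1/L2 = HG/E/- → run H
t=5: L0/L1/L2 = HG/E/- → run H
t=6: L0/L1/L2 = G/EH/- → run G
t=7: L0/L1/L2 = G/EH/- → run G
t=8: L0/L1/L2 = -/EHG/- → run E
t=9: L0/L1/L2 = -/EHG/- → run E
t=10: L0/L1/L2 = -/HG/- → run H
t=11: L0/L1/L2 = -/HG/- → run H
t=12: L0/L1/L2 = -/HG/- → run H
t=13: L0/L1/L2 = -/HG/- → run H
t=14: L0/L1/L2 = -/G/H → run G
t=15: L0/L1/L2 = -/G/H → run G
t=16: L0/L1/L2 = -/G/H → run G
t=17: L0/L1/L2 = -/G/H → run G
t=18: L0/L1/L2 = -/-/HG → run H
t=19: L0/L1/L2 = -/-/G → run G
t=20: (idle)
t=21: (idle)
t=22: (idle)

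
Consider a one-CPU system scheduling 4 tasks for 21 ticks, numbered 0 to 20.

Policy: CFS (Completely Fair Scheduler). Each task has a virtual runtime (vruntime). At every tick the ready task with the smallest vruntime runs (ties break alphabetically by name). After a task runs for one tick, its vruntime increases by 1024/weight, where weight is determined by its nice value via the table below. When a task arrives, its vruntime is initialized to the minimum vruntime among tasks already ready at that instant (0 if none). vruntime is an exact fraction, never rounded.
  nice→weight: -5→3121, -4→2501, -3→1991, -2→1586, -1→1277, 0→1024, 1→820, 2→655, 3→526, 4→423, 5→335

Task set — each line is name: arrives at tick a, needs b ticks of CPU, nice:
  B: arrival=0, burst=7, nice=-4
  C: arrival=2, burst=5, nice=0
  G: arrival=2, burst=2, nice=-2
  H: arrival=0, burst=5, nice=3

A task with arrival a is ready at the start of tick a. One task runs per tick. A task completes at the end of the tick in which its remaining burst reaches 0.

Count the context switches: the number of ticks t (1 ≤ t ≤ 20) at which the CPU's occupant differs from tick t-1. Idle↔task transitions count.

t=0: vr[B=0 H=0] → run B
t=1: vr[B=1024/2501 H=0] → run H
t=2: vr[B=1024/2501 C=1024/2501 G=1024/2501 H=512/263] → run B
t=3: vr[B=2048/2501 C=1024/2501 G=1024/2501 H=512/263] → run C
t=4: vr[B=2048/2501 C=3525/2501 G=1024/2501 H=512/263] → run G
t=5: vr[B=2048/2501 C=3525/2501 G=34304/32513 H=512/263] → run B
t=6: vr[B=3072/2501 C=3525/2501 G=34304/32513 H=512/263] → run G
t=7: vr[B=3072/2501 C=3525/2501 H=512/263] → run B
t=8: vr[B=4096/2501 C=3525/2501 H=512/263] → run C
t=9: vr[B=4096/2501 C=6026/2501 H=512/263] → run B
t=10: vr[B=5120/2501 C=6026/2501 H=512/263] → run H
t=11: vr[B=5120/2501 C=6026/2501 H=1024/263] → run B
t=12: vr[B=6144/2501 C=6026/2501 H=1024/263] → run C
t=13: vr[B=6144/2501 C=8527/2501 H=1024/263] → run B
t=14: vr[C=8527/2501 H=1024/263] → run C
t=15: vr[C=11028/2501 H=1024/263] → run H
t=16: vr[C=11028/2501 H=1536/263] → run C
t=17: vr[H=1536/263] → run H
t=18: vr[H=2048/263] → run H
t=19: (idle)
t=20: (idle)

context switches = 18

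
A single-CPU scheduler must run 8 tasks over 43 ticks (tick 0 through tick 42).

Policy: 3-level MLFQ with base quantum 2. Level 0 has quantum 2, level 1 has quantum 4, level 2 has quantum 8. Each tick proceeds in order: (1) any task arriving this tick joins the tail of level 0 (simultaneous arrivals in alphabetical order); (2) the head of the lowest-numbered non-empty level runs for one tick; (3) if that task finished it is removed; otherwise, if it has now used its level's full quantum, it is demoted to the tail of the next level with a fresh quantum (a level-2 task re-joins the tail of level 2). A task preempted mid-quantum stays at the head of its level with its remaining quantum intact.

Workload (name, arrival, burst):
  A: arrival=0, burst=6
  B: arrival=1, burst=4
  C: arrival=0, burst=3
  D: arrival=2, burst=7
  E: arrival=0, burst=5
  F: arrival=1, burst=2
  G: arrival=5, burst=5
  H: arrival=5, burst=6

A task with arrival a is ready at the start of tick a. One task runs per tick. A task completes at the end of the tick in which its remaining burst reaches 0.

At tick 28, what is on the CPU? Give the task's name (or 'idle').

running at tick 28 = D

t=0: L0/L1/L2 = ACE/-/- → run A
t=1: L0/L1/L2 = ACEBF/-/- → run A
t=2: L0/L1/L2 = CEBFD/A/- → run C
t=3: L0/L1/L2 = CEBFD/A/- → run C
t=4: L0/L1/L2 = EBFD/AC/- → run E
t=5: L0/L1/L2 = EBFDGH/AC/- → run E
t=6: L0/L1/L2 = BFDGH/ACE/- → run B
t=7: L0/L1/L2 = BFDGH/ACE/- → run B
t=8: L0/L1/L2 = FDGH/ACEB/- → run F
t=9: L0/L1/L2 = FDGH/ACEB/- → run F
t=10: L0/L1/L2 = DGH/ACEB/- → run D
t=11: L0/L1/L2 = DGH/ACEB/- → run D
t=12: L0/L1/L2 = GH/ACEBD/- → run G
t=13: L0/L1/L2 = GH/ACEBD/- → run G
t=14: L0/L1/L2 = H/ACEBDG/- → run H
t=15: L0/L1/L2 = H/ACEBDG/- → run H
t=16: L0/L1/L2 = -/ACEBDGH/- → run A
t=17: L0/L1/L2 = -/ACEBDGH/- → run A
t=18: L0/L1/L2 = -/ACEBDGH/- → run A
t=19: L0/L1/L2 = -/ACEBDGH/- → run A
t=20: L0/L1/L2 = -/CEBDGH/- → run C
t=21: L0/L1/L2 = -/EBDGH/- → run E
t=22: L0/L1/L2 = -/EBDGH/- → run E
t=23: L0/L1/L2 = -/EBDGH/- → run E
t=24: L0/L1/L2 = -/BDGH/- → run B
t=25: L0/L1/L2 = -/BDGH/- → run B
t=26: L0/L1/L2 = -/DGH/- → run D
t=27: L0/L1/L2 = -/DGH/- → run D
t=28: L0/L1/L2 = -/DGH/- → run D
t=29: L0/L1/L2 = -/DGH/- → run D
t=30: L0/L1/L2 = -/GH/D → run G
t=31: L0/L1/L2 = -/GH/D → run G
t=32: L0/L1/L2 = -/GH/D → run G
t=33: L0/L1/L2 = -/H/D → run H
t=34: L0/L1/L2 = -/H/D → run H
t=35: L0/L1/L2 = -/H/D → run H
t=36: L0/L1/L2 = -/H/D → run H
t=37: L0/L1/L2 = -/-/D → run D
t=38: (idle)
t=39: (idle)
t=40: (idle)
t=41: (idle)
t=42: (idle)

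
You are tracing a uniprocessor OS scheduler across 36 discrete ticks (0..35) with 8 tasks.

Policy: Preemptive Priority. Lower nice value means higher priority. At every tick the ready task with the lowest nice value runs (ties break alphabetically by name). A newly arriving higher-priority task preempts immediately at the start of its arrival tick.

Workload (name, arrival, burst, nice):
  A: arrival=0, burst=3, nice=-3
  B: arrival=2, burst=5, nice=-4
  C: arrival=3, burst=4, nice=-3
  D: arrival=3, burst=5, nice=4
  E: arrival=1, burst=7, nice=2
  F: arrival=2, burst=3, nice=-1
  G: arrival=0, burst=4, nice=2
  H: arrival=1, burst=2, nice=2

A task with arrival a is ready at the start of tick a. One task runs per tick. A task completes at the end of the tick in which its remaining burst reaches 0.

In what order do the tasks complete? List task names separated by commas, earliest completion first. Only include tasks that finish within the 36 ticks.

completion order = B, A, C, F, E, G, H, D

t=0: ready={A,G} → run A
t=1: ready={A,E,G,H} → run A
t=2: ready={A,B,E,F,G,H} → run B
t=3: ready={A,B,C,D,E,F,G,H} → run B
t=4: ready={A,B,C,D,E,F,G,H} → run B
t=5: ready={A,B,C,D,E,F,G,H} → run B
t=6: ready={A,B,C,D,E,F,G,H} → run B
t=7: ready={A,C,D,E,F,G,H} → run A
t=8: ready={C,D,E,F,G,H} → run C
t=9: ready={C,D,E,F,G,H} → run C
t=10: ready={C,D,E,F,G,H} → run C
t=11: ready={C,D,E,F,G,H} → run C
t=12: ready={D,E,F,G,H} → run F
t=13: ready={D,E,F,G,H} → run F
t=14: ready={D,E,F,G,H} → run F
t=15: ready={D,E,G,H} → run E
t=16: ready={D,E,G,H} → run E
t=17: ready={D,E,G,H} → run E
t=18: ready={D,E,G,H} → run E
t=19: ready={D,E,G,H} → run E
t=20: ready={D,E,G,H} → run E
t=21: ready={D,E,G,H} → run E
t=22: ready={D,G,H} → run G
t=23: ready={D,G,H} → run G
t=24: ready={D,G,H} → run G
t=25: ready={D,G,H} → run G
t=26: ready={D,H} → run H
t=27: ready={D,H} → run H
t=28: ready={D} → run D
t=29: ready={D} → run D
t=30: ready={D} → run D
t=31: ready={D} → run D
t=32: ready={D} → run D
t=33: (idle)
t=34: (idle)
t=35: (idle)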